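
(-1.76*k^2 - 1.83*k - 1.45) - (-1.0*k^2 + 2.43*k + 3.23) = -0.76*k^2 - 4.26*k - 4.68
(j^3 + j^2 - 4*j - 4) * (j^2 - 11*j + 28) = j^5 - 10*j^4 + 13*j^3 + 68*j^2 - 68*j - 112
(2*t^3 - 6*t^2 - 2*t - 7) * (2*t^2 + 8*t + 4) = 4*t^5 + 4*t^4 - 44*t^3 - 54*t^2 - 64*t - 28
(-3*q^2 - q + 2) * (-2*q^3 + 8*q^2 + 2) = 6*q^5 - 22*q^4 - 12*q^3 + 10*q^2 - 2*q + 4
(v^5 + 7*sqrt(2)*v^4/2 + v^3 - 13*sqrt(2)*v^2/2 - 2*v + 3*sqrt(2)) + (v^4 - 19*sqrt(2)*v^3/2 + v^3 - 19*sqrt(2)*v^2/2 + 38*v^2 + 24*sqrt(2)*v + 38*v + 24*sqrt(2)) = v^5 + v^4 + 7*sqrt(2)*v^4/2 - 19*sqrt(2)*v^3/2 + 2*v^3 - 16*sqrt(2)*v^2 + 38*v^2 + 24*sqrt(2)*v + 36*v + 27*sqrt(2)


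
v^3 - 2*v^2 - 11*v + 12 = (v - 4)*(v - 1)*(v + 3)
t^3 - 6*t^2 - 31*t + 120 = (t - 8)*(t - 3)*(t + 5)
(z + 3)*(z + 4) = z^2 + 7*z + 12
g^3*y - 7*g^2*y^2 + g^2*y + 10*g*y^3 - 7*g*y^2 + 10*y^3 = (g - 5*y)*(g - 2*y)*(g*y + y)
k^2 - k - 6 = (k - 3)*(k + 2)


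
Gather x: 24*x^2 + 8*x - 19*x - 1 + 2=24*x^2 - 11*x + 1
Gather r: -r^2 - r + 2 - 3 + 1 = -r^2 - r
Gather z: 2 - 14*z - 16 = -14*z - 14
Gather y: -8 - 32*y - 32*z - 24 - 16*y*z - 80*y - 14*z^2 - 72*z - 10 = y*(-16*z - 112) - 14*z^2 - 104*z - 42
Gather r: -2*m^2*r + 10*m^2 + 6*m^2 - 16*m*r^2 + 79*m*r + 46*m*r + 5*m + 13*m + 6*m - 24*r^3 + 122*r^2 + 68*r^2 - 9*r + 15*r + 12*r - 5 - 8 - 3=16*m^2 + 24*m - 24*r^3 + r^2*(190 - 16*m) + r*(-2*m^2 + 125*m + 18) - 16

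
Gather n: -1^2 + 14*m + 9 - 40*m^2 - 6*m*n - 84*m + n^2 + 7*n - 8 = -40*m^2 - 70*m + n^2 + n*(7 - 6*m)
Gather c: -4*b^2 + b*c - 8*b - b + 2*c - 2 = -4*b^2 - 9*b + c*(b + 2) - 2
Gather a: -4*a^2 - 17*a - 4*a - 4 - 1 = -4*a^2 - 21*a - 5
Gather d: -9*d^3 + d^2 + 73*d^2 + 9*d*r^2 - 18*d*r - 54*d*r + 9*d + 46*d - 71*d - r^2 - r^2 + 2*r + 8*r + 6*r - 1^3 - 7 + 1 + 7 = -9*d^3 + 74*d^2 + d*(9*r^2 - 72*r - 16) - 2*r^2 + 16*r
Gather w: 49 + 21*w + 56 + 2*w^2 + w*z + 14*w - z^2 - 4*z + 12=2*w^2 + w*(z + 35) - z^2 - 4*z + 117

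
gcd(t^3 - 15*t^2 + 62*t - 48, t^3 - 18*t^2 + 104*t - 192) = t^2 - 14*t + 48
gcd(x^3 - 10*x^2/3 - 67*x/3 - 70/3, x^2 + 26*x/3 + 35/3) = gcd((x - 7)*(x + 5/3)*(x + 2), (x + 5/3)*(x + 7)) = x + 5/3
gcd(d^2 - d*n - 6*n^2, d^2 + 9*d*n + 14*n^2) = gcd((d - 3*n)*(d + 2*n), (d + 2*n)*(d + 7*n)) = d + 2*n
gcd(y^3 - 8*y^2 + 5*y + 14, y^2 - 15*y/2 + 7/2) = y - 7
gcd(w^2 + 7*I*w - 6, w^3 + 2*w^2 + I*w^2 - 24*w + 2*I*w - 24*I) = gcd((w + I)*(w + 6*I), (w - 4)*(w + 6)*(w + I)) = w + I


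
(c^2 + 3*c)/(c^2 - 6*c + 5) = c*(c + 3)/(c^2 - 6*c + 5)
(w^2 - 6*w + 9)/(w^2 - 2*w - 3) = (w - 3)/(w + 1)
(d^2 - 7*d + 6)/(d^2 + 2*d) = (d^2 - 7*d + 6)/(d*(d + 2))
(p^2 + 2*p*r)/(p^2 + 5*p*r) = (p + 2*r)/(p + 5*r)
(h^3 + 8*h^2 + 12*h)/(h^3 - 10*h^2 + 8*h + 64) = h*(h + 6)/(h^2 - 12*h + 32)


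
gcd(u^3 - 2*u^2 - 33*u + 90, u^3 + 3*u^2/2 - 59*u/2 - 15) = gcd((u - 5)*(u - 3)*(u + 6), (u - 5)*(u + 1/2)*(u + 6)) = u^2 + u - 30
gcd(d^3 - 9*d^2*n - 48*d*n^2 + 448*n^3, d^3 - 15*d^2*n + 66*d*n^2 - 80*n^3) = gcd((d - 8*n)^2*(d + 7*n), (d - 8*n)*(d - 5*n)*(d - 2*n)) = d - 8*n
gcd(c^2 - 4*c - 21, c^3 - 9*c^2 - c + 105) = c^2 - 4*c - 21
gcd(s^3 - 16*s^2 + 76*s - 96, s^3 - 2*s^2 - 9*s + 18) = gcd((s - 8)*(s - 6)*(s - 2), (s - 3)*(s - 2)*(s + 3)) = s - 2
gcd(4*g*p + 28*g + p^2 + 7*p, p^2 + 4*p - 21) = p + 7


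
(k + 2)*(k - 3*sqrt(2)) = k^2 - 3*sqrt(2)*k + 2*k - 6*sqrt(2)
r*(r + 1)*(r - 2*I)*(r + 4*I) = r^4 + r^3 + 2*I*r^3 + 8*r^2 + 2*I*r^2 + 8*r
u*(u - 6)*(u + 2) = u^3 - 4*u^2 - 12*u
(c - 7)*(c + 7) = c^2 - 49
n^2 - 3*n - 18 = (n - 6)*(n + 3)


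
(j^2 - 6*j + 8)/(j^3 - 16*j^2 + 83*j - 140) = (j - 2)/(j^2 - 12*j + 35)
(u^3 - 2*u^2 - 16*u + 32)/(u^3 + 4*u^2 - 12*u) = (u^2 - 16)/(u*(u + 6))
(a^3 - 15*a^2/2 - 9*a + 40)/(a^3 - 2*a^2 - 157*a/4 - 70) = 2*(a - 2)/(2*a + 7)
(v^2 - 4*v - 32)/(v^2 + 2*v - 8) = (v - 8)/(v - 2)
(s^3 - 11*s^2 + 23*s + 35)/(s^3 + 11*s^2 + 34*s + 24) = (s^2 - 12*s + 35)/(s^2 + 10*s + 24)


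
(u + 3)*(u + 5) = u^2 + 8*u + 15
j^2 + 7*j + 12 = (j + 3)*(j + 4)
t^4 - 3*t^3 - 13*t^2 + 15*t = t*(t - 5)*(t - 1)*(t + 3)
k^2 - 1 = (k - 1)*(k + 1)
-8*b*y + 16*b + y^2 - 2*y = (-8*b + y)*(y - 2)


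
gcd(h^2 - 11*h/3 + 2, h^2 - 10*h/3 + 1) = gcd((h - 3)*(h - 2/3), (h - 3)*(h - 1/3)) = h - 3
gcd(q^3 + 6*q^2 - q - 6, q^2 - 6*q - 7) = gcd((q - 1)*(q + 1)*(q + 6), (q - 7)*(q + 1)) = q + 1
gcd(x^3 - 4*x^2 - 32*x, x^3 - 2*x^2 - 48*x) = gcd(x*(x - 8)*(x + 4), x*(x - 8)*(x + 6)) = x^2 - 8*x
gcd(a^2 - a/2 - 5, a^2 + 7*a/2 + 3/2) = 1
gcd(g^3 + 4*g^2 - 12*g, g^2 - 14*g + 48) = 1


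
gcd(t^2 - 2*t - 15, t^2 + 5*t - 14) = 1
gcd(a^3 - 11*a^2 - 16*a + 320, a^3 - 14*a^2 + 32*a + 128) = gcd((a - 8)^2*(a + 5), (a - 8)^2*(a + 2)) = a^2 - 16*a + 64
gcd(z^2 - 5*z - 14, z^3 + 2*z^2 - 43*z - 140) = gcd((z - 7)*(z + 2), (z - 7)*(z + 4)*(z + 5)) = z - 7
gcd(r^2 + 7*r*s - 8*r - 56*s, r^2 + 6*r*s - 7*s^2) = r + 7*s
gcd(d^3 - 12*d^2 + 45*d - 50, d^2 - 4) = d - 2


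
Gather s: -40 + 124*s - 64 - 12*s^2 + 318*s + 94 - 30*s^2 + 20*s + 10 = -42*s^2 + 462*s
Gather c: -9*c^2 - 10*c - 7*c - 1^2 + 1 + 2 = -9*c^2 - 17*c + 2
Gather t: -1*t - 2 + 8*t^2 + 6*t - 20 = 8*t^2 + 5*t - 22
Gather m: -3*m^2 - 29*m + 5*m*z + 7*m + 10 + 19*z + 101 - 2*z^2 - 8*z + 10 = -3*m^2 + m*(5*z - 22) - 2*z^2 + 11*z + 121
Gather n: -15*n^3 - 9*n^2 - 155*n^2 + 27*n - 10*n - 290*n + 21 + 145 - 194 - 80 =-15*n^3 - 164*n^2 - 273*n - 108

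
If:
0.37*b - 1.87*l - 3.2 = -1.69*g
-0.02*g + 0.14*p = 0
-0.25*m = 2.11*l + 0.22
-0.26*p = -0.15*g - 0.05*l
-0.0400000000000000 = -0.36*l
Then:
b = 9.44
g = -0.05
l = 0.11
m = -1.82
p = -0.01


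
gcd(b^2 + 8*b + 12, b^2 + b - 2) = b + 2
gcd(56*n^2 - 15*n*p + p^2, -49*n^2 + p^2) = -7*n + p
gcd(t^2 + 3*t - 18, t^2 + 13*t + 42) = t + 6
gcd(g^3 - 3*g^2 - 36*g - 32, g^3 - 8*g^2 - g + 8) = g^2 - 7*g - 8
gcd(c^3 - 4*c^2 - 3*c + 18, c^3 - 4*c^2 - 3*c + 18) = c^3 - 4*c^2 - 3*c + 18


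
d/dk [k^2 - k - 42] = 2*k - 1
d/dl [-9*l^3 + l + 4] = 1 - 27*l^2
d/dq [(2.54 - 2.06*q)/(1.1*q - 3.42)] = (4.67632*q - 14.539104)/(1.1*q - 3.42)^3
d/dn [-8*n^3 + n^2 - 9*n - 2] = -24*n^2 + 2*n - 9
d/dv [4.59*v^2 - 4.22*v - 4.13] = 9.18*v - 4.22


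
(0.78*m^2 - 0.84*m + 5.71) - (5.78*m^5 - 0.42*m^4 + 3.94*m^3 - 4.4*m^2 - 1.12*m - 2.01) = -5.78*m^5 + 0.42*m^4 - 3.94*m^3 + 5.18*m^2 + 0.28*m + 7.72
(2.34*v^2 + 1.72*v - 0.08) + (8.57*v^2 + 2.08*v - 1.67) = 10.91*v^2 + 3.8*v - 1.75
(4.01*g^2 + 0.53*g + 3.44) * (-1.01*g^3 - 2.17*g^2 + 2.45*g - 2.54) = -4.0501*g^5 - 9.237*g^4 + 5.2*g^3 - 16.3517*g^2 + 7.0818*g - 8.7376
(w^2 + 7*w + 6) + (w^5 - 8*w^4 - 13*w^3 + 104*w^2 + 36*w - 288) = w^5 - 8*w^4 - 13*w^3 + 105*w^2 + 43*w - 282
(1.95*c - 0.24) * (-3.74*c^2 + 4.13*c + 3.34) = -7.293*c^3 + 8.9511*c^2 + 5.5218*c - 0.8016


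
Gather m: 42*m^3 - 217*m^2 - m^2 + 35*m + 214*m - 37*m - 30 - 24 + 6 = 42*m^3 - 218*m^2 + 212*m - 48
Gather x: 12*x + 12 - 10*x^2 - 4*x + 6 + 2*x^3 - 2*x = 2*x^3 - 10*x^2 + 6*x + 18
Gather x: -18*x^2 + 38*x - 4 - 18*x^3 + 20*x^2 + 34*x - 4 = -18*x^3 + 2*x^2 + 72*x - 8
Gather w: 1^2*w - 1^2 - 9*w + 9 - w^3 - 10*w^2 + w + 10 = -w^3 - 10*w^2 - 7*w + 18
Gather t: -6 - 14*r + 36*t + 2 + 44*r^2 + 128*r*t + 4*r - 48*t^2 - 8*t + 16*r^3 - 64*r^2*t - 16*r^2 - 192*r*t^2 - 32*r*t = 16*r^3 + 28*r^2 - 10*r + t^2*(-192*r - 48) + t*(-64*r^2 + 96*r + 28) - 4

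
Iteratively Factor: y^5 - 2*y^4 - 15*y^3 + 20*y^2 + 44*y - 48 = (y + 3)*(y^4 - 5*y^3 + 20*y - 16) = (y + 2)*(y + 3)*(y^3 - 7*y^2 + 14*y - 8) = (y - 2)*(y + 2)*(y + 3)*(y^2 - 5*y + 4) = (y - 2)*(y - 1)*(y + 2)*(y + 3)*(y - 4)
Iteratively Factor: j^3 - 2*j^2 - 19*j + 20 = (j - 1)*(j^2 - j - 20) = (j - 5)*(j - 1)*(j + 4)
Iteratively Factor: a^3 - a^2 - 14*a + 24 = (a - 3)*(a^2 + 2*a - 8) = (a - 3)*(a - 2)*(a + 4)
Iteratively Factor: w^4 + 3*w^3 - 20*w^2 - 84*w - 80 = (w + 2)*(w^3 + w^2 - 22*w - 40) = (w + 2)*(w + 4)*(w^2 - 3*w - 10) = (w - 5)*(w + 2)*(w + 4)*(w + 2)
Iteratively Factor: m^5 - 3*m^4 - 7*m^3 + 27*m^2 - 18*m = (m - 3)*(m^4 - 7*m^2 + 6*m) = (m - 3)*(m + 3)*(m^3 - 3*m^2 + 2*m) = m*(m - 3)*(m + 3)*(m^2 - 3*m + 2) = m*(m - 3)*(m - 1)*(m + 3)*(m - 2)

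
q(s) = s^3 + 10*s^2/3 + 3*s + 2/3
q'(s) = 3*s^2 + 20*s/3 + 3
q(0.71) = 4.83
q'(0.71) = 9.25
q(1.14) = 9.90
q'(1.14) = 14.50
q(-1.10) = 0.07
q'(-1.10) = -0.70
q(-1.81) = 0.23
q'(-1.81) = 0.76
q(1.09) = 9.19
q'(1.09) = 13.83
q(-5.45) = -78.55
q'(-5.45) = 55.77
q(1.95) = 26.61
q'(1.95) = 27.41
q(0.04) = 0.79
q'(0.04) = 3.27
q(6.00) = 354.67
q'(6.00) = 151.00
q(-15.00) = -2669.33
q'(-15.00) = 578.00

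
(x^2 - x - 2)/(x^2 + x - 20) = (x^2 - x - 2)/(x^2 + x - 20)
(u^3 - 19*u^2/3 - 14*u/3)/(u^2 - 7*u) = u + 2/3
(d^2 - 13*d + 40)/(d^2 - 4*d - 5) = (d - 8)/(d + 1)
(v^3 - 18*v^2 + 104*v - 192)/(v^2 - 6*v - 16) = (v^2 - 10*v + 24)/(v + 2)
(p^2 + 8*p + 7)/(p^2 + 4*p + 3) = (p + 7)/(p + 3)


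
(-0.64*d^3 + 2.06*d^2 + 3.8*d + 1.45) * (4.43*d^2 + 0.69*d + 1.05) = -2.8352*d^5 + 8.6842*d^4 + 17.5834*d^3 + 11.2085*d^2 + 4.9905*d + 1.5225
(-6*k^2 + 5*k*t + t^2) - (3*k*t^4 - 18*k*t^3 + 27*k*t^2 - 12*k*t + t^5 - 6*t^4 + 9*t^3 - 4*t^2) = -6*k^2 - 3*k*t^4 + 18*k*t^3 - 27*k*t^2 + 17*k*t - t^5 + 6*t^4 - 9*t^3 + 5*t^2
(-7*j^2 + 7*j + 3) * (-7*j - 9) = 49*j^3 + 14*j^2 - 84*j - 27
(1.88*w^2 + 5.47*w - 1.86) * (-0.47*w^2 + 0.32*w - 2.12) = -0.8836*w^4 - 1.9693*w^3 - 1.361*w^2 - 12.1916*w + 3.9432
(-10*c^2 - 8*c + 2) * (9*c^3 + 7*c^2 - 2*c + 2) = -90*c^5 - 142*c^4 - 18*c^3 + 10*c^2 - 20*c + 4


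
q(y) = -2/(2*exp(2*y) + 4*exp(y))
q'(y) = -2*(-4*exp(2*y) - 4*exp(y))/(2*exp(2*y) + 4*exp(y))^2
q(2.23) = -0.01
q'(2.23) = 0.02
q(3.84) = -0.00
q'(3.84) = 0.00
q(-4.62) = -50.50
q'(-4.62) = 50.75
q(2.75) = -0.00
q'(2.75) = 0.01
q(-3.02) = -10.00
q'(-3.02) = 10.24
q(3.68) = -0.00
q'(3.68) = 0.00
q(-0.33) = -0.51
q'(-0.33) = 0.65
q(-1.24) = -1.51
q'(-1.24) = 1.70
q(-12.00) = -81377.15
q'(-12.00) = 81377.40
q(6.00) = 0.00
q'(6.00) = 0.00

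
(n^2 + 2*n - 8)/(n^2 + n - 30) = (n^2 + 2*n - 8)/(n^2 + n - 30)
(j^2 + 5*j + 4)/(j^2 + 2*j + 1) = (j + 4)/(j + 1)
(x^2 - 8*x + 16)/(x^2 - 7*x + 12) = (x - 4)/(x - 3)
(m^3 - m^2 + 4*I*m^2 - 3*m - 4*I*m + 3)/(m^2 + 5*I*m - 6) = (m^2 + m*(-1 + I) - I)/(m + 2*I)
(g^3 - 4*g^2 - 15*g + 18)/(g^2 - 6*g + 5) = (g^2 - 3*g - 18)/(g - 5)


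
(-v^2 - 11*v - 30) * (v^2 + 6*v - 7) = -v^4 - 17*v^3 - 89*v^2 - 103*v + 210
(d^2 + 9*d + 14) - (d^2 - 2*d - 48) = 11*d + 62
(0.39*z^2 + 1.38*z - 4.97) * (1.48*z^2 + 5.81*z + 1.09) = 0.5772*z^4 + 4.3083*z^3 + 1.0873*z^2 - 27.3715*z - 5.4173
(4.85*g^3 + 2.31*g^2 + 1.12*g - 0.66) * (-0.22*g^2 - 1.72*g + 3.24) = -1.067*g^5 - 8.8502*g^4 + 11.4944*g^3 + 5.7032*g^2 + 4.764*g - 2.1384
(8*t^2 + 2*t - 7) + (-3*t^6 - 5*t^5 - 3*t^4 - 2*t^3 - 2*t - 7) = -3*t^6 - 5*t^5 - 3*t^4 - 2*t^3 + 8*t^2 - 14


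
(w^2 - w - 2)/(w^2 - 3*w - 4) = (w - 2)/(w - 4)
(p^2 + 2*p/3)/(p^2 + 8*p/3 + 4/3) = p/(p + 2)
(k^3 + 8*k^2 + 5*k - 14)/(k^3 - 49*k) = (k^2 + k - 2)/(k*(k - 7))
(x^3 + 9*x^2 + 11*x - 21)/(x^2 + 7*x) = x + 2 - 3/x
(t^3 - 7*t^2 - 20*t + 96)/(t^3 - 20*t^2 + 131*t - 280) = (t^2 + t - 12)/(t^2 - 12*t + 35)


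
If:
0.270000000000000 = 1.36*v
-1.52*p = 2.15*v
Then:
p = -0.28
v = 0.20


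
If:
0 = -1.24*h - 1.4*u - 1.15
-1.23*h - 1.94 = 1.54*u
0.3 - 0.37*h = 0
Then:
No Solution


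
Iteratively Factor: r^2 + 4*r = (r + 4)*(r)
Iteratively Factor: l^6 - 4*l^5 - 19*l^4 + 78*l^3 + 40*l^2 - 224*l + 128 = (l + 2)*(l^5 - 6*l^4 - 7*l^3 + 92*l^2 - 144*l + 64) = (l - 4)*(l + 2)*(l^4 - 2*l^3 - 15*l^2 + 32*l - 16) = (l - 4)*(l - 1)*(l + 2)*(l^3 - l^2 - 16*l + 16) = (l - 4)*(l - 1)*(l + 2)*(l + 4)*(l^2 - 5*l + 4) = (l - 4)*(l - 1)^2*(l + 2)*(l + 4)*(l - 4)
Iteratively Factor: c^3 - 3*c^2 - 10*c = (c + 2)*(c^2 - 5*c) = c*(c + 2)*(c - 5)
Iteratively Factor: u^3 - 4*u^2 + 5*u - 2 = (u - 1)*(u^2 - 3*u + 2) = (u - 1)^2*(u - 2)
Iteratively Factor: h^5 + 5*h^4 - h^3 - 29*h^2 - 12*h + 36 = (h + 3)*(h^4 + 2*h^3 - 7*h^2 - 8*h + 12) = (h + 3)^2*(h^3 - h^2 - 4*h + 4) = (h - 2)*(h + 3)^2*(h^2 + h - 2) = (h - 2)*(h - 1)*(h + 3)^2*(h + 2)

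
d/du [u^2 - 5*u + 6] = 2*u - 5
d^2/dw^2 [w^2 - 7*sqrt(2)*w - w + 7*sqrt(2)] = 2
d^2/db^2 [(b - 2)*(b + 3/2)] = 2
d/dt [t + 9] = 1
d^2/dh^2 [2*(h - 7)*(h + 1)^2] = 12*h - 20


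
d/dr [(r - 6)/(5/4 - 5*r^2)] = 4*(4*r^2 - 48*r + 1)/(5*(16*r^4 - 8*r^2 + 1))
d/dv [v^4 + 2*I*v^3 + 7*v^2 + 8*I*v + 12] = 4*v^3 + 6*I*v^2 + 14*v + 8*I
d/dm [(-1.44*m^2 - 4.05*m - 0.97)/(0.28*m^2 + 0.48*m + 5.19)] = (0.4428*m^2 - 14.404*m - 20.5539)/(0.0784*m^4 + 0.2688*m^3 + 3.1368*m^2 + 4.9824*m + 26.9361)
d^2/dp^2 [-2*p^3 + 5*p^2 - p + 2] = 10 - 12*p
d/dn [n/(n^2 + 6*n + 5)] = (5 - n^2)/(n^4 + 12*n^3 + 46*n^2 + 60*n + 25)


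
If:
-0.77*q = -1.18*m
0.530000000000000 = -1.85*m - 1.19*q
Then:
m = -0.14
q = -0.22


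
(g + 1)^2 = g^2 + 2*g + 1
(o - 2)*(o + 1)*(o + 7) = o^3 + 6*o^2 - 9*o - 14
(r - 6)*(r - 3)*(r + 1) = r^3 - 8*r^2 + 9*r + 18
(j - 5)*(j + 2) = j^2 - 3*j - 10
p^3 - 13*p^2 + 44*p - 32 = (p - 8)*(p - 4)*(p - 1)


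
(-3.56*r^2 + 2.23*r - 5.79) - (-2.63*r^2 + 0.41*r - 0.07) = -0.93*r^2 + 1.82*r - 5.72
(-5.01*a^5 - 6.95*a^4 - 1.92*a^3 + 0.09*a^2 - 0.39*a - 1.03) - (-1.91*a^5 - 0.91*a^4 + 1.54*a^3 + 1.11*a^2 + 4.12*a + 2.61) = -3.1*a^5 - 6.04*a^4 - 3.46*a^3 - 1.02*a^2 - 4.51*a - 3.64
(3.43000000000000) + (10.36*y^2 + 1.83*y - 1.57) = 10.36*y^2 + 1.83*y + 1.86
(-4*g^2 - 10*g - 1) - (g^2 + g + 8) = -5*g^2 - 11*g - 9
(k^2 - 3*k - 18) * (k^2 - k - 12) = k^4 - 4*k^3 - 27*k^2 + 54*k + 216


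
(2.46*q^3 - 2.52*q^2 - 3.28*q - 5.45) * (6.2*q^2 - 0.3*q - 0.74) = 15.252*q^5 - 16.362*q^4 - 21.4004*q^3 - 30.9412*q^2 + 4.0622*q + 4.033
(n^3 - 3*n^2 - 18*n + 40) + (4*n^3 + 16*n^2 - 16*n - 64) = 5*n^3 + 13*n^2 - 34*n - 24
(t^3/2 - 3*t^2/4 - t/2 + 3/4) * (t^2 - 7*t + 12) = t^5/2 - 17*t^4/4 + 43*t^3/4 - 19*t^2/4 - 45*t/4 + 9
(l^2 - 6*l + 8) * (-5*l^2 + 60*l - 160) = -5*l^4 + 90*l^3 - 560*l^2 + 1440*l - 1280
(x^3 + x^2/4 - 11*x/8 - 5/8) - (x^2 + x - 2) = x^3 - 3*x^2/4 - 19*x/8 + 11/8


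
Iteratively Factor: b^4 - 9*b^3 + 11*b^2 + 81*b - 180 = (b + 3)*(b^3 - 12*b^2 + 47*b - 60) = (b - 3)*(b + 3)*(b^2 - 9*b + 20) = (b - 4)*(b - 3)*(b + 3)*(b - 5)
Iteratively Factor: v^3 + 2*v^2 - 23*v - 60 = (v + 4)*(v^2 - 2*v - 15) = (v + 3)*(v + 4)*(v - 5)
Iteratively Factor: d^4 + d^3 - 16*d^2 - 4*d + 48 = (d + 4)*(d^3 - 3*d^2 - 4*d + 12) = (d + 2)*(d + 4)*(d^2 - 5*d + 6) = (d - 3)*(d + 2)*(d + 4)*(d - 2)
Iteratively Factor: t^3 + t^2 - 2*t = (t)*(t^2 + t - 2) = t*(t + 2)*(t - 1)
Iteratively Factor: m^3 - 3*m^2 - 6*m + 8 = (m + 2)*(m^2 - 5*m + 4) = (m - 1)*(m + 2)*(m - 4)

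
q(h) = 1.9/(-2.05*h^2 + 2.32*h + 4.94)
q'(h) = 1.9*(4.1*h - 2.32)/(-2.05*h^2 + 2.32*h + 4.94)^2 = (7.79*h - 4.408)/(-2.05*h^2 + 2.32*h + 4.94)^2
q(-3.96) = -0.05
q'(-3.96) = -0.03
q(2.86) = -0.37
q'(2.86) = 0.66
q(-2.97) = -0.09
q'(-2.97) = -0.07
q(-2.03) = -0.23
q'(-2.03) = -0.30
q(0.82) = 0.35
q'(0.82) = 0.07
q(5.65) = -0.04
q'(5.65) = 0.02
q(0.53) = 0.34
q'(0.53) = -0.01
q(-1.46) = -0.67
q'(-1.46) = -1.99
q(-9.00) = -0.01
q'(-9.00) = -0.00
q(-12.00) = -0.01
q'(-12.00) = -0.00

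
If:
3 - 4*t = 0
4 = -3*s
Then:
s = -4/3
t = 3/4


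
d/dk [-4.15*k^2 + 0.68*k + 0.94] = 0.68 - 8.3*k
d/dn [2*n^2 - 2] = 4*n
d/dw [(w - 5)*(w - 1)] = 2*w - 6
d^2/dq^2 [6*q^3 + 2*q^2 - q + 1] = 36*q + 4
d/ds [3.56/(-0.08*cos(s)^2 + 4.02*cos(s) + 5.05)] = (14.3112 - 0.5696*cos(s))*sin(s)/(-0.08*cos(s)^2 + 4.02*cos(s) + 5.05)^2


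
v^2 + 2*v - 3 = (v - 1)*(v + 3)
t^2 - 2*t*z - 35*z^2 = (t - 7*z)*(t + 5*z)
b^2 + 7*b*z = b*(b + 7*z)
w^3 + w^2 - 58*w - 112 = (w - 8)*(w + 2)*(w + 7)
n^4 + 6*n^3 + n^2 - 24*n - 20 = (n - 2)*(n + 1)*(n + 2)*(n + 5)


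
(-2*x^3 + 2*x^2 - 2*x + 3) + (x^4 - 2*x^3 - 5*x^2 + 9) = x^4 - 4*x^3 - 3*x^2 - 2*x + 12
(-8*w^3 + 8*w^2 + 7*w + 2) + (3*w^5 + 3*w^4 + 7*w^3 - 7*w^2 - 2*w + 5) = 3*w^5 + 3*w^4 - w^3 + w^2 + 5*w + 7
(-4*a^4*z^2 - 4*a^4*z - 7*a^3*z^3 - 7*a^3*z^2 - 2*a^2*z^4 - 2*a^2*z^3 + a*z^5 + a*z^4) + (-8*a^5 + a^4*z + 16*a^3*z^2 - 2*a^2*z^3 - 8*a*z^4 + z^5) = -8*a^5 - 4*a^4*z^2 - 3*a^4*z - 7*a^3*z^3 + 9*a^3*z^2 - 2*a^2*z^4 - 4*a^2*z^3 + a*z^5 - 7*a*z^4 + z^5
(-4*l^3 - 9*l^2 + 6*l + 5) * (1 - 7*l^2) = 28*l^5 + 63*l^4 - 46*l^3 - 44*l^2 + 6*l + 5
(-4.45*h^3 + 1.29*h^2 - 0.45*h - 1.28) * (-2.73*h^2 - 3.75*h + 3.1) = 12.1485*h^5 + 13.1658*h^4 - 17.404*h^3 + 9.1809*h^2 + 3.405*h - 3.968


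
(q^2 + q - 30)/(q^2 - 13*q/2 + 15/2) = 2*(q + 6)/(2*q - 3)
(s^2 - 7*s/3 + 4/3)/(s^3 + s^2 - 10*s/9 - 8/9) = 3*(3*s - 4)/(9*s^2 + 18*s + 8)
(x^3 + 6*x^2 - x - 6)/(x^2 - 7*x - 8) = (x^2 + 5*x - 6)/(x - 8)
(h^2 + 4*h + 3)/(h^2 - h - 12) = (h + 1)/(h - 4)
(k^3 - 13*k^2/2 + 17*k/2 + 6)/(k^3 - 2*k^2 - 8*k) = (2*k^2 - 5*k - 3)/(2*k*(k + 2))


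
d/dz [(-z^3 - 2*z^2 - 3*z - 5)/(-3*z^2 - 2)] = (3*z^4 - 3*z^2 - 22*z + 6)/(9*z^4 + 12*z^2 + 4)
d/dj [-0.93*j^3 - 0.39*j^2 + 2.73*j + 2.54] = -2.79*j^2 - 0.78*j + 2.73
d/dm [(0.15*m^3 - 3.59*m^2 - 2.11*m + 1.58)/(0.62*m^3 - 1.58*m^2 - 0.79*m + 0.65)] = (1.9888*m^4 + 2.3794*m^3 - 3.144*m^2 + 0.325800000000001*m - 0.1233)/(0.3844*m^6 - 1.9592*m^5 + 1.5168*m^4 + 3.3024*m^3 - 1.4299*m^2 - 1.027*m + 0.4225)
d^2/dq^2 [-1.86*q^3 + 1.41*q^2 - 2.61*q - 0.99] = 2.82 - 11.16*q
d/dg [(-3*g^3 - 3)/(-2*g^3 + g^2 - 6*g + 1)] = 3*(3*g^2*(2*g^3 - g^2 + 6*g - 1) - 2*(g^3 + 1)*(3*g^2 - g + 3))/(2*g^3 - g^2 + 6*g - 1)^2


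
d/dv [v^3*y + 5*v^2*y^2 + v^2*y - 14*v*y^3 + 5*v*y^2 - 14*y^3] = y*(3*v^2 + 10*v*y + 2*v - 14*y^2 + 5*y)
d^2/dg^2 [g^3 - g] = 6*g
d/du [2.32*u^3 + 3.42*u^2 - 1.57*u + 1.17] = 6.96*u^2 + 6.84*u - 1.57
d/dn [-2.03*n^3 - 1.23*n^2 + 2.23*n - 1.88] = -6.09*n^2 - 2.46*n + 2.23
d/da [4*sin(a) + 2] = 4*cos(a)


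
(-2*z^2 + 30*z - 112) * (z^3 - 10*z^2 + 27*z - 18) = -2*z^5 + 50*z^4 - 466*z^3 + 1966*z^2 - 3564*z + 2016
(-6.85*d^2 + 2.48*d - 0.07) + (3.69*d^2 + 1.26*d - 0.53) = -3.16*d^2 + 3.74*d - 0.6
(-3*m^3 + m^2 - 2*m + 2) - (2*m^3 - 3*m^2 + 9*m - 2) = -5*m^3 + 4*m^2 - 11*m + 4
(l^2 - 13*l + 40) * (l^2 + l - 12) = l^4 - 12*l^3 + 15*l^2 + 196*l - 480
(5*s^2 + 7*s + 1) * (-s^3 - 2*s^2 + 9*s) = -5*s^5 - 17*s^4 + 30*s^3 + 61*s^2 + 9*s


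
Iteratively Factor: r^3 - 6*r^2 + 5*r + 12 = (r + 1)*(r^2 - 7*r + 12) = (r - 3)*(r + 1)*(r - 4)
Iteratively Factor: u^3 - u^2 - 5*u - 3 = (u - 3)*(u^2 + 2*u + 1) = (u - 3)*(u + 1)*(u + 1)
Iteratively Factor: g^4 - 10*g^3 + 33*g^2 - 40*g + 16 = (g - 1)*(g^3 - 9*g^2 + 24*g - 16) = (g - 1)^2*(g^2 - 8*g + 16) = (g - 4)*(g - 1)^2*(g - 4)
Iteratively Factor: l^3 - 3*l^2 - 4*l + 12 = (l - 2)*(l^2 - l - 6) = (l - 2)*(l + 2)*(l - 3)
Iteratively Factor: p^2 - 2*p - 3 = (p - 3)*(p + 1)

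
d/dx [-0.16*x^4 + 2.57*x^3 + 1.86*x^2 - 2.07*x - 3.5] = -0.64*x^3 + 7.71*x^2 + 3.72*x - 2.07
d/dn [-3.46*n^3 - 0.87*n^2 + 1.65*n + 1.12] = -10.38*n^2 - 1.74*n + 1.65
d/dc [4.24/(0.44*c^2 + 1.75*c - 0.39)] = (-3.7312*c - 7.42)/(0.44*c^2 + 1.75*c - 0.39)^2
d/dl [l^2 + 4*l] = 2*l + 4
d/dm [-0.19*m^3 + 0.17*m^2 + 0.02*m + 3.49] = -0.57*m^2 + 0.34*m + 0.02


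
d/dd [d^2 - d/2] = 2*d - 1/2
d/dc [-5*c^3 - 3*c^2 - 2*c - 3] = -15*c^2 - 6*c - 2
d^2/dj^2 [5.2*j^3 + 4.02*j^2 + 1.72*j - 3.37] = 31.2*j + 8.04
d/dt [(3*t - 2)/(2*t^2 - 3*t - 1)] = (-6*t^2 + 8*t - 9)/(4*t^4 - 12*t^3 + 5*t^2 + 6*t + 1)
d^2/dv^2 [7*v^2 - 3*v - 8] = 14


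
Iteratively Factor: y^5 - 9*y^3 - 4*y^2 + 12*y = (y - 1)*(y^4 + y^3 - 8*y^2 - 12*y) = (y - 1)*(y + 2)*(y^3 - y^2 - 6*y) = (y - 1)*(y + 2)^2*(y^2 - 3*y) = (y - 3)*(y - 1)*(y + 2)^2*(y)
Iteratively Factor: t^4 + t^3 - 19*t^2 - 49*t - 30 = (t + 3)*(t^3 - 2*t^2 - 13*t - 10) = (t + 2)*(t + 3)*(t^2 - 4*t - 5) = (t + 1)*(t + 2)*(t + 3)*(t - 5)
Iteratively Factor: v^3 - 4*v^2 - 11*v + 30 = (v - 2)*(v^2 - 2*v - 15) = (v - 2)*(v + 3)*(v - 5)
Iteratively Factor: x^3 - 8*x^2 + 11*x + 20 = (x + 1)*(x^2 - 9*x + 20) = (x - 5)*(x + 1)*(x - 4)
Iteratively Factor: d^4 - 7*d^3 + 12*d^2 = (d)*(d^3 - 7*d^2 + 12*d) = d*(d - 3)*(d^2 - 4*d) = d^2*(d - 3)*(d - 4)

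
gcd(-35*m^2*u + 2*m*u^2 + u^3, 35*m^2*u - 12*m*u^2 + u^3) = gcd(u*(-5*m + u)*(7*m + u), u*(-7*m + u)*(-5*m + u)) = -5*m*u + u^2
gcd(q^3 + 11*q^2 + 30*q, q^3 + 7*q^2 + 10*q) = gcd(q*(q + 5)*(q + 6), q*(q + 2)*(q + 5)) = q^2 + 5*q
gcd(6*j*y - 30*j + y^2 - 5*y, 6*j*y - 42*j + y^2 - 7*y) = 6*j + y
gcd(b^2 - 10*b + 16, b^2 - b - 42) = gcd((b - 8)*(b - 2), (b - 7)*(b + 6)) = 1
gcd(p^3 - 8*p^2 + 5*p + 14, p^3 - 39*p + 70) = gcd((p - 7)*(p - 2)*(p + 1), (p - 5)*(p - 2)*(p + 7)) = p - 2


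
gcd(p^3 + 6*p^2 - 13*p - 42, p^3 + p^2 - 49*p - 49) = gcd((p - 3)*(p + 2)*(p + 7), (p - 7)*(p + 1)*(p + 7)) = p + 7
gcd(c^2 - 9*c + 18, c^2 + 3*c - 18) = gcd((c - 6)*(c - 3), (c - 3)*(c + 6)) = c - 3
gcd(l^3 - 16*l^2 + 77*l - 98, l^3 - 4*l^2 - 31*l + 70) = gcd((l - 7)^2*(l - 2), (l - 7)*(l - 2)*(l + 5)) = l^2 - 9*l + 14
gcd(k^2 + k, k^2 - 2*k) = k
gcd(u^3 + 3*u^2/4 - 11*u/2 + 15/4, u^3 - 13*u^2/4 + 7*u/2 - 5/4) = u^2 - 9*u/4 + 5/4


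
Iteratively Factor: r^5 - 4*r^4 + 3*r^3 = (r)*(r^4 - 4*r^3 + 3*r^2) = r*(r - 1)*(r^3 - 3*r^2) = r^2*(r - 1)*(r^2 - 3*r) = r^2*(r - 3)*(r - 1)*(r)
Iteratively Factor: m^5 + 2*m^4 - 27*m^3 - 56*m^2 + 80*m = (m + 4)*(m^4 - 2*m^3 - 19*m^2 + 20*m) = (m - 5)*(m + 4)*(m^3 + 3*m^2 - 4*m) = (m - 5)*(m - 1)*(m + 4)*(m^2 + 4*m) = (m - 5)*(m - 1)*(m + 4)^2*(m)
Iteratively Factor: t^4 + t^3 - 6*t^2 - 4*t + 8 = (t + 2)*(t^3 - t^2 - 4*t + 4) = (t + 2)^2*(t^2 - 3*t + 2) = (t - 2)*(t + 2)^2*(t - 1)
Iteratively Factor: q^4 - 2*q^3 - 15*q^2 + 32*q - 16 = (q - 1)*(q^3 - q^2 - 16*q + 16) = (q - 1)*(q + 4)*(q^2 - 5*q + 4) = (q - 4)*(q - 1)*(q + 4)*(q - 1)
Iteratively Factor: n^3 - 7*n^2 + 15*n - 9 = (n - 1)*(n^2 - 6*n + 9) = (n - 3)*(n - 1)*(n - 3)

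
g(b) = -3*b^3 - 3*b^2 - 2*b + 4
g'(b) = -9*b^2 - 6*b - 2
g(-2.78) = 50.83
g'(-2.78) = -54.88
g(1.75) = -24.77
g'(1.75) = -40.06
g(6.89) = -1133.44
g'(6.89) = -470.59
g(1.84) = -28.53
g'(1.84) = -43.51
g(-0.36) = 4.47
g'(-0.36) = -1.01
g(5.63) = -637.71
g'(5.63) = -321.05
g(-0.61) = 4.78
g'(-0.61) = -1.69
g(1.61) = -19.52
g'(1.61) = -34.99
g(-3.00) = 64.00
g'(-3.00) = -65.00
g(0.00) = 4.00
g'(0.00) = -2.00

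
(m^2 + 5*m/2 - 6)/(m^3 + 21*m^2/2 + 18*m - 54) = (m + 4)/(m^2 + 12*m + 36)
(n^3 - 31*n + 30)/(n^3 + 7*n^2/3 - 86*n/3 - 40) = 3*(n - 1)/(3*n + 4)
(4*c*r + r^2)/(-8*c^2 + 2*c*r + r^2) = r/(-2*c + r)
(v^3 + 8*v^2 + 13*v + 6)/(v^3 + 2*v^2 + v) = (v + 6)/v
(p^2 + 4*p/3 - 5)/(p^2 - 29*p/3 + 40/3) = (p + 3)/(p - 8)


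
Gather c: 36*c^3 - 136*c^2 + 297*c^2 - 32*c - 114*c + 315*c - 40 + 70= 36*c^3 + 161*c^2 + 169*c + 30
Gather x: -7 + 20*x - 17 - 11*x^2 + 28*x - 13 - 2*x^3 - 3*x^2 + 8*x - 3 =-2*x^3 - 14*x^2 + 56*x - 40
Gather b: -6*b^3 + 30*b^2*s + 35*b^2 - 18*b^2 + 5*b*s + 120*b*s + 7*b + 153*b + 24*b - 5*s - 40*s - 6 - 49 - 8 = -6*b^3 + b^2*(30*s + 17) + b*(125*s + 184) - 45*s - 63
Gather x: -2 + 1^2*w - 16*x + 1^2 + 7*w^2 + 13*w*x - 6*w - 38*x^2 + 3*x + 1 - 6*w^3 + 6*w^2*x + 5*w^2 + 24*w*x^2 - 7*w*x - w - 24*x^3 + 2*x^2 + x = -6*w^3 + 12*w^2 - 6*w - 24*x^3 + x^2*(24*w - 36) + x*(6*w^2 + 6*w - 12)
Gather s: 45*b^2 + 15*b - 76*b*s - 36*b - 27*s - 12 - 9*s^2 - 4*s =45*b^2 - 21*b - 9*s^2 + s*(-76*b - 31) - 12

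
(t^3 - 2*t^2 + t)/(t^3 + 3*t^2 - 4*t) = (t - 1)/(t + 4)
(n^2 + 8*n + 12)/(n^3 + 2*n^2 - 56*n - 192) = (n + 2)/(n^2 - 4*n - 32)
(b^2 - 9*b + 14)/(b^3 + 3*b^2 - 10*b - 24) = (b^2 - 9*b + 14)/(b^3 + 3*b^2 - 10*b - 24)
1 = 1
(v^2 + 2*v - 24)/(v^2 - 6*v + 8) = (v + 6)/(v - 2)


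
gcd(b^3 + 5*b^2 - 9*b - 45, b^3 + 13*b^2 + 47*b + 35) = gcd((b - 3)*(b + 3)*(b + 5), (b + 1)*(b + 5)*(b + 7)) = b + 5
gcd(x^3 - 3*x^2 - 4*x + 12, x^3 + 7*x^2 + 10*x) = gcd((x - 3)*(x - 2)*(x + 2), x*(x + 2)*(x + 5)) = x + 2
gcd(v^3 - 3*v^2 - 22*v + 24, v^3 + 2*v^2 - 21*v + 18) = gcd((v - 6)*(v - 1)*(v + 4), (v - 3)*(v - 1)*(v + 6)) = v - 1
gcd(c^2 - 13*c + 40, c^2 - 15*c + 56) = c - 8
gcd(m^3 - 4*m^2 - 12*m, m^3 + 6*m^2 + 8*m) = m^2 + 2*m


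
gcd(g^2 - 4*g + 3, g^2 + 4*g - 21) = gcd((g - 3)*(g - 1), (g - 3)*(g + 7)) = g - 3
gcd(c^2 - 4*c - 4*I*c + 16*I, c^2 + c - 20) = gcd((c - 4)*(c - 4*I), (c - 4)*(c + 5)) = c - 4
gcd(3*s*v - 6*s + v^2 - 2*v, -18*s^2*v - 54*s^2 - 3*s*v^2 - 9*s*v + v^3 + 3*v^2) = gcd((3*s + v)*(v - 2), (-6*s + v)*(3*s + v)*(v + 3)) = 3*s + v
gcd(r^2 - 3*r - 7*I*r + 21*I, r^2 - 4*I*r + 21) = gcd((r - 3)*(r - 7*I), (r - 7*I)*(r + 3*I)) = r - 7*I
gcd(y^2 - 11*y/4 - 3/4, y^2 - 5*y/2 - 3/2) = y - 3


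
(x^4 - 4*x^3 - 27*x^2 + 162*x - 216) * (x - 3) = x^5 - 7*x^4 - 15*x^3 + 243*x^2 - 702*x + 648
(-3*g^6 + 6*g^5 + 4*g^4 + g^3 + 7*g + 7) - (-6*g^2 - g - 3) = -3*g^6 + 6*g^5 + 4*g^4 + g^3 + 6*g^2 + 8*g + 10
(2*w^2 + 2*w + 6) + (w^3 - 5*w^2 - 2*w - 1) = w^3 - 3*w^2 + 5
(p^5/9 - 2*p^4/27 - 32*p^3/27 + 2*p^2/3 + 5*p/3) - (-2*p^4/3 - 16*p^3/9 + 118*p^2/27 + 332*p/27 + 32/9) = p^5/9 + 16*p^4/27 + 16*p^3/27 - 100*p^2/27 - 287*p/27 - 32/9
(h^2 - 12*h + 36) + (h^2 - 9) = 2*h^2 - 12*h + 27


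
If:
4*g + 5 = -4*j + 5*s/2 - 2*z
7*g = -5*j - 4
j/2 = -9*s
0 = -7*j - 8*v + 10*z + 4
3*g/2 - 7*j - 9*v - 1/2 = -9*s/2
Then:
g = 128/303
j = -2108/1515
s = 1054/13635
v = 30971/27270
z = -6346/13635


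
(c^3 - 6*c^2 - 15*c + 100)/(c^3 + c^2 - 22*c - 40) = (c - 5)/(c + 2)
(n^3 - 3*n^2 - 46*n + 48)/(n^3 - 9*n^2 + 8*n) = (n + 6)/n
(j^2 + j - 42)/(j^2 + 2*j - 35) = (j - 6)/(j - 5)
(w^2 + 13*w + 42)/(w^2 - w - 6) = (w^2 + 13*w + 42)/(w^2 - w - 6)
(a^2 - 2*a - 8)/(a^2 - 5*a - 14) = (a - 4)/(a - 7)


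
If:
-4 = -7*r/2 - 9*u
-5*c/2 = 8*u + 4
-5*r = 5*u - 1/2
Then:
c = -1024/275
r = -31/55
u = 73/110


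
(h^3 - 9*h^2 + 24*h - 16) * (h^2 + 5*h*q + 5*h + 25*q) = h^5 + 5*h^4*q - 4*h^4 - 20*h^3*q - 21*h^3 - 105*h^2*q + 104*h^2 + 520*h*q - 80*h - 400*q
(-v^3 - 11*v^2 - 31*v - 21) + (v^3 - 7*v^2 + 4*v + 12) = -18*v^2 - 27*v - 9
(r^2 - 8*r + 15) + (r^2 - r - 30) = 2*r^2 - 9*r - 15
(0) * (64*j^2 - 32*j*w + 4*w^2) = 0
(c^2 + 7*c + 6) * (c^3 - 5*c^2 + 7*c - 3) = c^5 + 2*c^4 - 22*c^3 + 16*c^2 + 21*c - 18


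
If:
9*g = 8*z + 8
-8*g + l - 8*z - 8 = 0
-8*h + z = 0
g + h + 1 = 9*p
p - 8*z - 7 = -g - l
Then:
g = -632/5257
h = -746/5257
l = -10744/5257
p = 431/5257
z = -5968/5257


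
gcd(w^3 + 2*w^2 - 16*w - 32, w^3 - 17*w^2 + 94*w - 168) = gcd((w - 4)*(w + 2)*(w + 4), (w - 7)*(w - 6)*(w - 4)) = w - 4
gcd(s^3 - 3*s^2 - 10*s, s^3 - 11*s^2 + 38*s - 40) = s - 5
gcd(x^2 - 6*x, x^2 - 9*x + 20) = 1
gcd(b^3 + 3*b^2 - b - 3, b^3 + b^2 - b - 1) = b^2 - 1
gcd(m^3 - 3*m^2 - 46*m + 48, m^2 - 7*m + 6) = m - 1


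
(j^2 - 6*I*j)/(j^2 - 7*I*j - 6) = j/(j - I)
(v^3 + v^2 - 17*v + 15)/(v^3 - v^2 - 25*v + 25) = (v - 3)/(v - 5)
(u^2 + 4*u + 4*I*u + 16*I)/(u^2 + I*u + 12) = (u + 4)/(u - 3*I)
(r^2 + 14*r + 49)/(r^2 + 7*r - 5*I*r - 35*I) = (r + 7)/(r - 5*I)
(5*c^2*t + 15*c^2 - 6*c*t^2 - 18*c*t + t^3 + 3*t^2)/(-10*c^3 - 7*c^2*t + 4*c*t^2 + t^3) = (-5*c^2*t - 15*c^2 + 6*c*t^2 + 18*c*t - t^3 - 3*t^2)/(10*c^3 + 7*c^2*t - 4*c*t^2 - t^3)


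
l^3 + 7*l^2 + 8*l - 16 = (l - 1)*(l + 4)^2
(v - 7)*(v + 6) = v^2 - v - 42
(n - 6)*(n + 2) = n^2 - 4*n - 12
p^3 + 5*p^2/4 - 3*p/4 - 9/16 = (p - 3/4)*(p + 1/2)*(p + 3/2)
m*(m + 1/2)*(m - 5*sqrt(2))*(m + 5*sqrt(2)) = m^4 + m^3/2 - 50*m^2 - 25*m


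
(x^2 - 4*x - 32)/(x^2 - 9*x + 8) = (x + 4)/(x - 1)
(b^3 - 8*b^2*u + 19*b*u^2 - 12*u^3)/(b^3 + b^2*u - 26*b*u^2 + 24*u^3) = (b - 3*u)/(b + 6*u)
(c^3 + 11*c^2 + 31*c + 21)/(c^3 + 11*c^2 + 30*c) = (c^3 + 11*c^2 + 31*c + 21)/(c*(c^2 + 11*c + 30))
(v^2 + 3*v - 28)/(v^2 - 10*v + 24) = (v + 7)/(v - 6)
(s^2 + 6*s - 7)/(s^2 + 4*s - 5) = (s + 7)/(s + 5)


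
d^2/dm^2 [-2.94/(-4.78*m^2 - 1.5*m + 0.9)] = (-134.348592*m^2 - 42.1596*m + 2.94*(9.56*m + 1.5)*(19.12*m + 3.0) + 25.29576)/(4.78*m^2 + 1.5*m - 0.9)^3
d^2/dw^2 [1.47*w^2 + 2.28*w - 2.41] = 2.94000000000000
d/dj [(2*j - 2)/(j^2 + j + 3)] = 2*(j^2 + j - (j - 1)*(2*j + 1) + 3)/(j^2 + j + 3)^2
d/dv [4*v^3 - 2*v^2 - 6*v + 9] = 12*v^2 - 4*v - 6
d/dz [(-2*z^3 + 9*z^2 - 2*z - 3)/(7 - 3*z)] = (12*z^3 - 69*z^2 + 126*z - 23)/(9*z^2 - 42*z + 49)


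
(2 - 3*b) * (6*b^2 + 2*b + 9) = -18*b^3 + 6*b^2 - 23*b + 18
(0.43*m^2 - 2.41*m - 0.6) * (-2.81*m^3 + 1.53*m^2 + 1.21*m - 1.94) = -1.2083*m^5 + 7.43*m^4 - 1.481*m^3 - 4.6683*m^2 + 3.9494*m + 1.164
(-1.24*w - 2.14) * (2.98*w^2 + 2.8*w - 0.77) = -3.6952*w^3 - 9.8492*w^2 - 5.0372*w + 1.6478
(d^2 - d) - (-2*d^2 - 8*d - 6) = 3*d^2 + 7*d + 6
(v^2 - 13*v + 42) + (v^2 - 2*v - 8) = 2*v^2 - 15*v + 34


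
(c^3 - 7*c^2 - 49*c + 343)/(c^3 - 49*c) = (c - 7)/c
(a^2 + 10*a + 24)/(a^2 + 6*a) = (a + 4)/a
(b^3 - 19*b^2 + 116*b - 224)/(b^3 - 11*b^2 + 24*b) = (b^2 - 11*b + 28)/(b*(b - 3))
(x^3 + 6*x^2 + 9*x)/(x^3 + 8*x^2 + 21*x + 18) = x/(x + 2)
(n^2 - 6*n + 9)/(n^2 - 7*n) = (n^2 - 6*n + 9)/(n*(n - 7))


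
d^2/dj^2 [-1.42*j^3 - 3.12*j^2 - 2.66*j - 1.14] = -8.52*j - 6.24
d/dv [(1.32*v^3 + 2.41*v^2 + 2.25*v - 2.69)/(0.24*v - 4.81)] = (0.6336*v^3 - 18.4692*v^2 - 23.1842*v - 10.1769)/(0.0576*v^2 - 2.3088*v + 23.1361)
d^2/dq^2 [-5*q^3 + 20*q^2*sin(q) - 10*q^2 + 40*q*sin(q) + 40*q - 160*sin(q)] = -20*q^2*sin(q) - 40*q*sin(q) + 80*q*cos(q) - 30*q + 200*sin(q) + 80*cos(q) - 20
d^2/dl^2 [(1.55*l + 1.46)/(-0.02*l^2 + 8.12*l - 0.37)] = (-(0.04*l - 8.12)*(0.08*l - 16.24)*(1.55*l + 1.46) + (0.186*l - 25.1136)*(0.02*l^2 - 8.12*l + 0.37))/(0.02*l^2 - 8.12*l + 0.37)^3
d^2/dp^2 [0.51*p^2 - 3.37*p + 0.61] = 1.02000000000000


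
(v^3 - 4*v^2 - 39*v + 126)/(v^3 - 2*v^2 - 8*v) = (-v^3 + 4*v^2 + 39*v - 126)/(v*(-v^2 + 2*v + 8))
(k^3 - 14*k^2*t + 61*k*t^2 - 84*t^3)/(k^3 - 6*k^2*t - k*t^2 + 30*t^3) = (-k^2 + 11*k*t - 28*t^2)/(-k^2 + 3*k*t + 10*t^2)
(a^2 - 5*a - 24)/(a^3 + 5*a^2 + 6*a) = (a - 8)/(a*(a + 2))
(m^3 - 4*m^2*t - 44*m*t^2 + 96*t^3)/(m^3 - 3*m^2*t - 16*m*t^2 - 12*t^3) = (-m^3 + 4*m^2*t + 44*m*t^2 - 96*t^3)/(-m^3 + 3*m^2*t + 16*m*t^2 + 12*t^3)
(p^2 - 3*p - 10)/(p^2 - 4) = (p - 5)/(p - 2)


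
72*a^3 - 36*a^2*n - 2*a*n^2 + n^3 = (-6*a + n)*(-2*a + n)*(6*a + n)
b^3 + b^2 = b^2*(b + 1)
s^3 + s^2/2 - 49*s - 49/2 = (s - 7)*(s + 1/2)*(s + 7)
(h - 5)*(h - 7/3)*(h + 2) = h^3 - 16*h^2/3 - 3*h + 70/3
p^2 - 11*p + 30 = (p - 6)*(p - 5)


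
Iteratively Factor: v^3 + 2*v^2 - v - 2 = (v + 1)*(v^2 + v - 2) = (v - 1)*(v + 1)*(v + 2)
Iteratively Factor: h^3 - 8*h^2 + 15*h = (h - 5)*(h^2 - 3*h) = h*(h - 5)*(h - 3)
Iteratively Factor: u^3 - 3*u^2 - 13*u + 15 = (u + 3)*(u^2 - 6*u + 5) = (u - 1)*(u + 3)*(u - 5)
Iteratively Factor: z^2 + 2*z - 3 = (z - 1)*(z + 3)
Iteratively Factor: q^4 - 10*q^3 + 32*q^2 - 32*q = (q)*(q^3 - 10*q^2 + 32*q - 32) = q*(q - 2)*(q^2 - 8*q + 16) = q*(q - 4)*(q - 2)*(q - 4)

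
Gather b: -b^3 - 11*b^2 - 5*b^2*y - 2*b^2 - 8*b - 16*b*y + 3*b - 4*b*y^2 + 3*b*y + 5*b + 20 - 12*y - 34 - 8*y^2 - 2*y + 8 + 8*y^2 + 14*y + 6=-b^3 + b^2*(-5*y - 13) + b*(-4*y^2 - 13*y)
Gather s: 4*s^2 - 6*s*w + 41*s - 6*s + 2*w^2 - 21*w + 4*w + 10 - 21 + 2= 4*s^2 + s*(35 - 6*w) + 2*w^2 - 17*w - 9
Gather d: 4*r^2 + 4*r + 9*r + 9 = 4*r^2 + 13*r + 9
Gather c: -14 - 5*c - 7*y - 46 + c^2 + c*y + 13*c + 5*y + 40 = c^2 + c*(y + 8) - 2*y - 20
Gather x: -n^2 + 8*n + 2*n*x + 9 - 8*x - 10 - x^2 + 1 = -n^2 + 8*n - x^2 + x*(2*n - 8)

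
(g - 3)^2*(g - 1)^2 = g^4 - 8*g^3 + 22*g^2 - 24*g + 9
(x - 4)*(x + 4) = x^2 - 16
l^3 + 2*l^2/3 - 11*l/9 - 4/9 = (l - 1)*(l + 1/3)*(l + 4/3)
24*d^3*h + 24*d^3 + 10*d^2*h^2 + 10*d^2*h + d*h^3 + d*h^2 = (4*d + h)*(6*d + h)*(d*h + d)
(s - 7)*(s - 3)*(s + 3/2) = s^3 - 17*s^2/2 + 6*s + 63/2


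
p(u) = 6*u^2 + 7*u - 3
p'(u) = 12*u + 7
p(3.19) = 80.39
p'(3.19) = 45.28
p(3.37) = 88.73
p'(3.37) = 47.44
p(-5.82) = 159.49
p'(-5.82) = -62.84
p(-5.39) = 133.58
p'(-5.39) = -57.68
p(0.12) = -2.07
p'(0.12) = 8.44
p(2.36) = 46.94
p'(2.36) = 35.32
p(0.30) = -0.36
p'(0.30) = 10.60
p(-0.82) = -4.71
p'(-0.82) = -2.84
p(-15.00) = 1242.00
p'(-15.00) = -173.00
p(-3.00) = 30.00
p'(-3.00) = -29.00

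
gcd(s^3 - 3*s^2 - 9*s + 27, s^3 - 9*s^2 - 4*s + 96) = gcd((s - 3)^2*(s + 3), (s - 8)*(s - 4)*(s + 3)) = s + 3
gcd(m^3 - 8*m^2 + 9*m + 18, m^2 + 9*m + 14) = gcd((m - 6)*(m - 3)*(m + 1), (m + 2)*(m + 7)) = 1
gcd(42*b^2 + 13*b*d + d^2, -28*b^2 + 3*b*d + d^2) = 7*b + d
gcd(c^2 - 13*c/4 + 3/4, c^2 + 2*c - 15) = c - 3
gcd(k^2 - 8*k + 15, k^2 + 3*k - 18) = k - 3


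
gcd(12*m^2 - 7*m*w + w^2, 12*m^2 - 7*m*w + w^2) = 12*m^2 - 7*m*w + w^2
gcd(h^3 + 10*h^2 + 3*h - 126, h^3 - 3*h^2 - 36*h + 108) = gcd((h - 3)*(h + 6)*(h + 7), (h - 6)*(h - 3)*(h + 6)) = h^2 + 3*h - 18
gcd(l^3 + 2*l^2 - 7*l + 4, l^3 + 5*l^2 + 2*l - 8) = l^2 + 3*l - 4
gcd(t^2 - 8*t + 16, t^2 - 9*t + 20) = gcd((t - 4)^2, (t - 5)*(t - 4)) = t - 4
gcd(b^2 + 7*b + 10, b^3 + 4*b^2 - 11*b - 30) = b^2 + 7*b + 10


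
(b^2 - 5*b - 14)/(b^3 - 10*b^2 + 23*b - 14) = (b + 2)/(b^2 - 3*b + 2)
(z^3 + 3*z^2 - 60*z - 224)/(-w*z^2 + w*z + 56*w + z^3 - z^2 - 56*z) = (z + 4)/(-w + z)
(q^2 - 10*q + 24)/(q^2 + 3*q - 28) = (q - 6)/(q + 7)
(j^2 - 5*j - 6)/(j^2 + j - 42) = (j + 1)/(j + 7)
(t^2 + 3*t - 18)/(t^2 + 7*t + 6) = (t - 3)/(t + 1)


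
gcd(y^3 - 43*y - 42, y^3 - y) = y + 1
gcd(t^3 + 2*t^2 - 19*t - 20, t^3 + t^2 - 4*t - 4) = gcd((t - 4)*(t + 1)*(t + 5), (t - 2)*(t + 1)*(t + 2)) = t + 1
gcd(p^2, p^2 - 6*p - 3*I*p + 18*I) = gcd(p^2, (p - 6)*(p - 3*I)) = 1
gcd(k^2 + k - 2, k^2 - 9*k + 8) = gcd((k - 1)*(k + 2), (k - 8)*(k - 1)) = k - 1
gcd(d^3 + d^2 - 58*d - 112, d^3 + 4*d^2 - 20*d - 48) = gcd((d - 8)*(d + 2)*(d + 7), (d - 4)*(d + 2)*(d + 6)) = d + 2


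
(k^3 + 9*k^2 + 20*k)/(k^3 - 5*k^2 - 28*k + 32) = k*(k + 5)/(k^2 - 9*k + 8)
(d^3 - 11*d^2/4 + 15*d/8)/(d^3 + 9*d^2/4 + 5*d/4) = (8*d^2 - 22*d + 15)/(2*(4*d^2 + 9*d + 5))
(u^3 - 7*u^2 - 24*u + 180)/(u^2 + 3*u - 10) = (u^2 - 12*u + 36)/(u - 2)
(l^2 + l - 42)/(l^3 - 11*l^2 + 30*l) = (l + 7)/(l*(l - 5))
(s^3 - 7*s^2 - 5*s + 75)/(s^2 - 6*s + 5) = (s^2 - 2*s - 15)/(s - 1)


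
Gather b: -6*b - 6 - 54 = -6*b - 60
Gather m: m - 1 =m - 1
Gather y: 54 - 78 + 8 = -16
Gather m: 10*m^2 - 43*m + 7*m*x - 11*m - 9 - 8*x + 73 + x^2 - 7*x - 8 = 10*m^2 + m*(7*x - 54) + x^2 - 15*x + 56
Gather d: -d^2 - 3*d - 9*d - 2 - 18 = -d^2 - 12*d - 20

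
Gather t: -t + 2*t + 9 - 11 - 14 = t - 16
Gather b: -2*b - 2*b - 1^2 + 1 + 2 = 2 - 4*b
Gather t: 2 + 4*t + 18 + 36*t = 40*t + 20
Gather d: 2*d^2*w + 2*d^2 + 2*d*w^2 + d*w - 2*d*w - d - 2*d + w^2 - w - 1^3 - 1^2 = d^2*(2*w + 2) + d*(2*w^2 - w - 3) + w^2 - w - 2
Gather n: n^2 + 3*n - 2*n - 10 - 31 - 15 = n^2 + n - 56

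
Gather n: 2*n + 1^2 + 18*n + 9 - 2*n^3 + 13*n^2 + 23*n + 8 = -2*n^3 + 13*n^2 + 43*n + 18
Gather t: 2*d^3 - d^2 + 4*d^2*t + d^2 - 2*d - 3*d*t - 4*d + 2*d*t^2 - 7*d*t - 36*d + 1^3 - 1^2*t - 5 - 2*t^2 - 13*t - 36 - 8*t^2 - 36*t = 2*d^3 - 42*d + t^2*(2*d - 10) + t*(4*d^2 - 10*d - 50) - 40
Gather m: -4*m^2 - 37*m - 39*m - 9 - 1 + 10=-4*m^2 - 76*m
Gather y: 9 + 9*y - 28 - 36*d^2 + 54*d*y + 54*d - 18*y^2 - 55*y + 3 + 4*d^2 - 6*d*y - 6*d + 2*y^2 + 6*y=-32*d^2 + 48*d - 16*y^2 + y*(48*d - 40) - 16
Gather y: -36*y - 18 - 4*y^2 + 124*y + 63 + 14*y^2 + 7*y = 10*y^2 + 95*y + 45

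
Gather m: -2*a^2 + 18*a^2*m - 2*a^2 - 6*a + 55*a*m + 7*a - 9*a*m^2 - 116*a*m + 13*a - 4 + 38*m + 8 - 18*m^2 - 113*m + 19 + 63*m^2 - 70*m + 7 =-4*a^2 + 14*a + m^2*(45 - 9*a) + m*(18*a^2 - 61*a - 145) + 30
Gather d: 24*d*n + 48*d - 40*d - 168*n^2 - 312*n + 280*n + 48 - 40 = d*(24*n + 8) - 168*n^2 - 32*n + 8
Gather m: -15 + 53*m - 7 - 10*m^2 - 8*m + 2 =-10*m^2 + 45*m - 20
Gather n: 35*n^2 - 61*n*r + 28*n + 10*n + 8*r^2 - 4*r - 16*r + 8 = 35*n^2 + n*(38 - 61*r) + 8*r^2 - 20*r + 8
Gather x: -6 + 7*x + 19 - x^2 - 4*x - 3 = -x^2 + 3*x + 10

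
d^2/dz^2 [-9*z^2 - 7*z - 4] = -18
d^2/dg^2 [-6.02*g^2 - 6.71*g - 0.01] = -12.0400000000000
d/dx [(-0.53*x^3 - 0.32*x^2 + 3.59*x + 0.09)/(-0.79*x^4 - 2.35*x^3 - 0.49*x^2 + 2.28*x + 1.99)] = (-0.4187*x^6 - 0.505599999999999*x^5 + 8.016*x^4 + 14.7406*x^3 - 1.5001*x^2 - 1.1854*x + 6.9389)/(0.6241*x^8 + 3.713*x^7 + 6.2967*x^6 - 1.2994*x^5 - 13.6201*x^4 - 11.5874*x^3 + 3.2482*x^2 + 9.0744*x + 3.9601)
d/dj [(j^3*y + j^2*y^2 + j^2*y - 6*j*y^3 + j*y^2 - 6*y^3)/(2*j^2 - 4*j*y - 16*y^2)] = y*(j^4 - 4*j^3*y - 20*j^2*y^2 - 3*j^2*y - 16*j*y^3 - 4*j*y^2 + 48*y^4 - 20*y^3)/(2*(j^4 - 4*j^3*y - 12*j^2*y^2 + 32*j*y^3 + 64*y^4))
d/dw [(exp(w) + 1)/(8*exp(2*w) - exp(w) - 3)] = (-(exp(w) + 1)*(16*exp(w) - 1) + 8*exp(2*w) - exp(w) - 3)*exp(w)/(-8*exp(2*w) + exp(w) + 3)^2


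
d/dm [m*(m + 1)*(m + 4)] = 3*m^2 + 10*m + 4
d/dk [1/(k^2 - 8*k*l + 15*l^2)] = 2*(-k + 4*l)/(k^2 - 8*k*l + 15*l^2)^2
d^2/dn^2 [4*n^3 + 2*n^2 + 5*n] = 24*n + 4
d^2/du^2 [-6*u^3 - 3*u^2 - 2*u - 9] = -36*u - 6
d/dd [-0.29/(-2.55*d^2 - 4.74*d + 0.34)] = (-1.479*d - 1.3746)/(2.55*d^2 + 4.74*d - 0.34)^2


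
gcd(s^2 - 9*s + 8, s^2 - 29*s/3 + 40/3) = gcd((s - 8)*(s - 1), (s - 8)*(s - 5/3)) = s - 8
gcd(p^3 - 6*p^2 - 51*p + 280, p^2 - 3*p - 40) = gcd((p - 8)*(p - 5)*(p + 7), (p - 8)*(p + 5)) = p - 8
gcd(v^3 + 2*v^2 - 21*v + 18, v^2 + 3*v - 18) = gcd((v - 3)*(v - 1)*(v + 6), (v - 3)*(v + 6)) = v^2 + 3*v - 18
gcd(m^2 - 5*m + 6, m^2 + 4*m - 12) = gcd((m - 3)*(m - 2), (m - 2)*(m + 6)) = m - 2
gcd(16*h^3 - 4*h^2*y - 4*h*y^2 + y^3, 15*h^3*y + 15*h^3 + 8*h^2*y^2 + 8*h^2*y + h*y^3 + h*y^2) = 1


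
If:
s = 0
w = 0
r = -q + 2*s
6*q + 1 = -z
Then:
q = -z/6 - 1/6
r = z/6 + 1/6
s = 0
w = 0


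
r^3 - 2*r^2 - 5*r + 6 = (r - 3)*(r - 1)*(r + 2)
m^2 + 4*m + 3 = (m + 1)*(m + 3)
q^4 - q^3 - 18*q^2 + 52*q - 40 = (q - 2)^3*(q + 5)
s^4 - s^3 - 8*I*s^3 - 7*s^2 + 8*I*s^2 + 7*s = s*(s - 1)*(s - 7*I)*(s - I)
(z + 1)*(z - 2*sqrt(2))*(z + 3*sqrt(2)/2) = z^3 - sqrt(2)*z^2/2 + z^2 - 6*z - sqrt(2)*z/2 - 6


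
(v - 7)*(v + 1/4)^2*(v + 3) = v^4 - 7*v^3/2 - 367*v^2/16 - 43*v/4 - 21/16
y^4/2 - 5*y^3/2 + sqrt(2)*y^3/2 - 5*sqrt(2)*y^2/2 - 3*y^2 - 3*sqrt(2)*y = y*(y/2 + sqrt(2)/2)*(y - 6)*(y + 1)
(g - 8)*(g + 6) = g^2 - 2*g - 48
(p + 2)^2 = p^2 + 4*p + 4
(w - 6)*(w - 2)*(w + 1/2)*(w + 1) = w^4 - 13*w^3/2 + w^2/2 + 14*w + 6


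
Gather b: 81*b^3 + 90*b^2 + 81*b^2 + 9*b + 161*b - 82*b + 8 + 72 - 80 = 81*b^3 + 171*b^2 + 88*b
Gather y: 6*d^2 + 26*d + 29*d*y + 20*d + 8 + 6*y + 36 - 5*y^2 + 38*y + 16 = 6*d^2 + 46*d - 5*y^2 + y*(29*d + 44) + 60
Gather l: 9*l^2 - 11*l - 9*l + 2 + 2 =9*l^2 - 20*l + 4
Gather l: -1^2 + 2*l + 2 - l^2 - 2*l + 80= 81 - l^2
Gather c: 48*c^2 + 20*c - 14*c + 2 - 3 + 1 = 48*c^2 + 6*c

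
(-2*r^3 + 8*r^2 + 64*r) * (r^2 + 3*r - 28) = -2*r^5 + 2*r^4 + 144*r^3 - 32*r^2 - 1792*r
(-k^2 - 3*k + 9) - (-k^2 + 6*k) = 9 - 9*k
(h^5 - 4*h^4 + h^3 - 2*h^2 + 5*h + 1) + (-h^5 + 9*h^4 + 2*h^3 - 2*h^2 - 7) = 5*h^4 + 3*h^3 - 4*h^2 + 5*h - 6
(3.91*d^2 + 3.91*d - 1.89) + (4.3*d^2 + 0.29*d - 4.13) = 8.21*d^2 + 4.2*d - 6.02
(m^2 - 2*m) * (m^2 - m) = m^4 - 3*m^3 + 2*m^2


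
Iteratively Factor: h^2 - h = (h)*(h - 1)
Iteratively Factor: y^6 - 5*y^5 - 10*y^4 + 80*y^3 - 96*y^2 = (y - 4)*(y^5 - y^4 - 14*y^3 + 24*y^2) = (y - 4)*(y - 2)*(y^4 + y^3 - 12*y^2) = (y - 4)*(y - 2)*(y + 4)*(y^3 - 3*y^2) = y*(y - 4)*(y - 2)*(y + 4)*(y^2 - 3*y) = y^2*(y - 4)*(y - 2)*(y + 4)*(y - 3)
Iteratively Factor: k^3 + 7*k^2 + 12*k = (k)*(k^2 + 7*k + 12) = k*(k + 3)*(k + 4)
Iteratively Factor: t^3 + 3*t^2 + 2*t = (t + 2)*(t^2 + t) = (t + 1)*(t + 2)*(t)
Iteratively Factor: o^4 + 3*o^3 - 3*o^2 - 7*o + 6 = (o - 1)*(o^3 + 4*o^2 + o - 6) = (o - 1)*(o + 2)*(o^2 + 2*o - 3) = (o - 1)^2*(o + 2)*(o + 3)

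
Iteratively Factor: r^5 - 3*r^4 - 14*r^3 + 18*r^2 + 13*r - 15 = (r + 3)*(r^4 - 6*r^3 + 4*r^2 + 6*r - 5) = (r - 1)*(r + 3)*(r^3 - 5*r^2 - r + 5) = (r - 5)*(r - 1)*(r + 3)*(r^2 - 1) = (r - 5)*(r - 1)*(r + 1)*(r + 3)*(r - 1)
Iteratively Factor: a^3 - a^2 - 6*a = (a - 3)*(a^2 + 2*a) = (a - 3)*(a + 2)*(a)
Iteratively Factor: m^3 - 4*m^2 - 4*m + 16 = (m - 2)*(m^2 - 2*m - 8) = (m - 2)*(m + 2)*(m - 4)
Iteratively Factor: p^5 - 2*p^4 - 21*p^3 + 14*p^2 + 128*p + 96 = (p + 2)*(p^4 - 4*p^3 - 13*p^2 + 40*p + 48) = (p - 4)*(p + 2)*(p^3 - 13*p - 12) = (p - 4)^2*(p + 2)*(p^2 + 4*p + 3) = (p - 4)^2*(p + 2)*(p + 3)*(p + 1)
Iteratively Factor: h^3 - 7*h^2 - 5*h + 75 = (h + 3)*(h^2 - 10*h + 25) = (h - 5)*(h + 3)*(h - 5)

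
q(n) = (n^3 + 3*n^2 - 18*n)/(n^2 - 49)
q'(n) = -2*n*(n^3 + 3*n^2 - 18*n)/(n^2 - 49)^2 + (3*n^2 + 6*n - 18)/(n^2 - 49)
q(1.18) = 0.32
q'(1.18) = 0.16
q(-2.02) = -0.90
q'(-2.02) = 0.48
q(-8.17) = -11.16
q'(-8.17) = -2.77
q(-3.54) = -1.56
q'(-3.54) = 0.35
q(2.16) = 0.33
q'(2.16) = -0.17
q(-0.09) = -0.03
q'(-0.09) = 0.38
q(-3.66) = -1.60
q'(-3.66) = 0.32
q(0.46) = 0.15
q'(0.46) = 0.30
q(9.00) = 25.31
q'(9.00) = -5.52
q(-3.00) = -1.35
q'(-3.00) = 0.43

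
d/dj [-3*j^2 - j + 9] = -6*j - 1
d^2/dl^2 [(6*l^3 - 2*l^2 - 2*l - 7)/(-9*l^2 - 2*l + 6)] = 2*(-222*l^3 + 2241*l^2 + 54*l + 502)/(729*l^6 + 486*l^5 - 1350*l^4 - 640*l^3 + 900*l^2 + 216*l - 216)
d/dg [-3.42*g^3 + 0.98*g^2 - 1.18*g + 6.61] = -10.26*g^2 + 1.96*g - 1.18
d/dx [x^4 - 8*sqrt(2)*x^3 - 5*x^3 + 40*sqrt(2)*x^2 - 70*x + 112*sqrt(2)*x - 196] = 4*x^3 - 24*sqrt(2)*x^2 - 15*x^2 + 80*sqrt(2)*x - 70 + 112*sqrt(2)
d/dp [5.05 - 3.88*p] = -3.88000000000000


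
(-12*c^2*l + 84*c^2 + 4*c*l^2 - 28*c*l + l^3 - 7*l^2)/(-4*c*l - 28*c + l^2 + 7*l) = (12*c^2*l - 84*c^2 - 4*c*l^2 + 28*c*l - l^3 + 7*l^2)/(4*c*l + 28*c - l^2 - 7*l)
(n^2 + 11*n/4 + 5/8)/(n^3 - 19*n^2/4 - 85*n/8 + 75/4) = (4*n + 1)/(4*n^2 - 29*n + 30)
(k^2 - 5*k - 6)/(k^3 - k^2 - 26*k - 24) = 1/(k + 4)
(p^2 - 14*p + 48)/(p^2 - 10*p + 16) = (p - 6)/(p - 2)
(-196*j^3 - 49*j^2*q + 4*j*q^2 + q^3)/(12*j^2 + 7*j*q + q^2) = (-49*j^2 + q^2)/(3*j + q)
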